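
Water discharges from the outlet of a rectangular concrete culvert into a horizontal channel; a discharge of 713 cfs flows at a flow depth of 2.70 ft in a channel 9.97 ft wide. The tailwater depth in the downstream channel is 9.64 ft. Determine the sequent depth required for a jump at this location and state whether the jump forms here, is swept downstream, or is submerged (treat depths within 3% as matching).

q = Q/b = 713/9.97 = 71.5 ft²/s; V₁ = q/y₁ = 26.5 ft/s. Fr₁ = V₁/√(g·y₁) = 2.84.
Conjugate-depth relation: y₂/y₁ = ½[√(1 + 8Fr₁²) − 1] = ½[√65.56 − 1] = 3.55.
y₂ = 3.55 × 2.70 = 9.58 ft.
Tailwater y_tw = 9.64 ft: y_tw ≈ y₂, so the jump forms here.

y₂ = 9.58 ft; the jump forms here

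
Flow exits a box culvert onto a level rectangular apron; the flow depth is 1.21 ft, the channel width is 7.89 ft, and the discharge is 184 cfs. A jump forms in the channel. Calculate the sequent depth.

q = Q/b = 184/7.89 = 23.3 ft²/s; V₁ = q/y₁ = 19.3 ft/s. Fr₁ = V₁/√(g·y₁) = 3.09.
From the momentum equation for a rectangular channel, y₂/y₁ = ½[√(1 + 8Fr₁²) − 1] = ½[√77.27 − 1] = 3.90.
y₂ = 3.90 × 1.21 = 4.71 ft.

y₂ = 4.71 ft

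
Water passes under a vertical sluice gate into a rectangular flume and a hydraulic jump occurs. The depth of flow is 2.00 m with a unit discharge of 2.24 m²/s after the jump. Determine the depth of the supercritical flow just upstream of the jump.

y₁ = 0.229 m

V₂ = q/y₂ = 2.24/2.00 = 1.12 m/s; Fr₂ = V₂/√(g·y₂) = 0.253.
Since the conjugate-depth ratio holds either way, y₁/y₂ = ½[√(1 + 8Fr₂²) − 1] = ½[√1.511 − 1] = 0.115.
y₁ = 0.115 × 2.00 = 0.229 m.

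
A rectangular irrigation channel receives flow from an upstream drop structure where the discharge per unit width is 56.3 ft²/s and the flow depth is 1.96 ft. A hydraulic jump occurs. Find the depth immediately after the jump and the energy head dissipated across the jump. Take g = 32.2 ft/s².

y₂ = 9.09 ft; ΔE = 5.09 ft

V₁ = q/y₁ = 56.3/1.96 = 28.7 ft/s. Fr₁ = V₁/√(g·y₁) = 28.7/√(32.2×1.96) = 3.62.
Conjugate-depth relation: y₂/y₁ = ½[√(1 + 8Fr₁²) − 1] = ½[√105.6 − 1] = 4.64.
y₂ = 4.64 × 1.96 = 9.09 ft.
V₂ = q/y₂ = 56.3/9.09 = 6.19 ft/s. E₁ = y₁ + V₁²/2g = 14.8 ft; E₂ = y₂ + V₂²/2g = 9.69 ft. ΔE = E₁ − E₂ = 5.09 ft.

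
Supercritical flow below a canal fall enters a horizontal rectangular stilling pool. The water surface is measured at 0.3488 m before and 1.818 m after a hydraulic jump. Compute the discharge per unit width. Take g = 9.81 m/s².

q = 2.596 m²/s

For a rectangular channel the momentum equation gives q² = ½·g·y₁·y₂·(y₁ + y₂) = ½×9.81×0.3488×1.818×2.167 = 6.740.
q = √6.740 = 2.596 m²/s.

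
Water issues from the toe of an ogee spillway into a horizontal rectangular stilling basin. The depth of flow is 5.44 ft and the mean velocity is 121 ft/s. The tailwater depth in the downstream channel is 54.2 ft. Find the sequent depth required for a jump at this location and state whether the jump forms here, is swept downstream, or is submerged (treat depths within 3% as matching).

Fr₁ = V₁/√(g·y₁) = 121/√(32.2×5.44) = 9.14.
Bélanger equation: y₂/y₁ = ½[√(1 + 8Fr₁²) − 1] = ½[√669.7 − 1] = 12.4.
y₂ = 12.4 × 5.44 = 67.7 ft.
Tailwater y_tw = 54.2 ft: y_tw < y₂, so the jump is swept downstream.

y₂ = 67.7 ft; the jump is swept downstream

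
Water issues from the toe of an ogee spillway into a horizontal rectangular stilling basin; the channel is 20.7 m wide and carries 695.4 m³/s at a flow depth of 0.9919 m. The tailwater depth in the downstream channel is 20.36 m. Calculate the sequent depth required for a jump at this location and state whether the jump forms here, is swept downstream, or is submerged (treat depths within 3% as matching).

q = Q/b = 695.4/20.7 = 33.59 m²/s; V₁ = q/y₁ = 33.87 m/s. Fr₁ = V₁/√(g·y₁) = 10.86.
Conjugate-depth relation: y₂/y₁ = ½[√(1 + 8Fr₁²) − 1] = ½[√944.07 − 1] = 14.86.
y₂ = 14.86 × 0.9919 = 14.74 m.
Tailwater y_tw = 20.36 m: y_tw > y₂, so the jump is submerged.

y₂ = 14.74 m; the jump is submerged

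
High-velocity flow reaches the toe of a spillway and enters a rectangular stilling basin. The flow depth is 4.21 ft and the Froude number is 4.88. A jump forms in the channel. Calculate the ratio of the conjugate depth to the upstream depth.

y₂/y₁ = 6.42

Fr₁ = 4.88 (given).
By Bélanger, y₂/y₁ = ½[√(1 + 8Fr₁²) − 1] = ½[√191.5 − 1] = 6.42.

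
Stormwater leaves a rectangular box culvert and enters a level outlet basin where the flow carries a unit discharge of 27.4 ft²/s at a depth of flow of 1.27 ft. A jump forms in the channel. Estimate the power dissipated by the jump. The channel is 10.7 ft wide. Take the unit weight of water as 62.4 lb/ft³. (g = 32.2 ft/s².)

P = 88.1 hp

V₁ = q/y₁ = 27.4/1.27 = 21.6 ft/s. Fr₁ = V₁/√(g·y₁) = 21.6/√(32.2×1.27) = 3.37.
Bélanger equation: y₂/y₁ = ½[√(1 + 8Fr₁²) − 1] = ½[√92.06 − 1] = 4.30.
y₂ = 4.30 × 1.27 = 5.46 ft.
Head loss: ΔE = (y₂ − y₁)³/(4y₁y₂) = (5.46 − 1.27)³/(4×1.27×5.46) = 73.4/27.7 = 2.65 ft.
Q = q·b = 27.4 × 10.7 = 293 cfs. P = γ·Q·ΔE/550 = 62.4 × 293 × 2.65 / 550 = 88.1 hp.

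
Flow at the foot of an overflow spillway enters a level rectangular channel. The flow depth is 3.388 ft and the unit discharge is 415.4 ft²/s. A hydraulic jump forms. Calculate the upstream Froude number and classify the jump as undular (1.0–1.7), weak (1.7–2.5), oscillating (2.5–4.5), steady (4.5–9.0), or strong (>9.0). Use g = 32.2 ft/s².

V₁ = q/y₁ = 415.4/3.388 = 122.6 ft/s. Fr₁ = V₁/√(g·y₁) = 122.6/√(32.2×3.388) = 11.74.
Fr₁ = 11.74 lies in the strong range.

Fr₁ = 11.74; strong jump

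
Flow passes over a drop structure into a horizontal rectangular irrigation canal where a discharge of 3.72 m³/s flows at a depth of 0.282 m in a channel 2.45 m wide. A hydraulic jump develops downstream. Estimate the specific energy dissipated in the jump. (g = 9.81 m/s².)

ΔE = 0.514 m

q = Q/b = 3.72/2.45 = 1.52 m²/s; V₁ = q/y₁ = 5.38 m/s. Fr₁ = V₁/√(g·y₁) = 3.24.
Bélanger equation: y₂/y₁ = ½[√(1 + 8Fr₁²) − 1] = ½[√84.84 − 1] = 4.11.
y₂ = 4.11 × 0.282 = 1.16 m.
Head loss: ΔE = (y₂ − y₁)³/(4y₁y₂) = (1.16 − 0.282)³/(4×0.282×1.16) = 0.672/1.31 = 0.514 m.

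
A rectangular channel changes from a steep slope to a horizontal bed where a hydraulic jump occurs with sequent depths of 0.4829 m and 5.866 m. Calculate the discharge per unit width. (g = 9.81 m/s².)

For a rectangular channel the momentum equation gives q² = ½·g·y₁·y₂·(y₁ + y₂) = ½×9.81×0.4829×5.866×6.349 = 88.21.
q = √88.21 = 9.392 m²/s.

q = 9.392 m²/s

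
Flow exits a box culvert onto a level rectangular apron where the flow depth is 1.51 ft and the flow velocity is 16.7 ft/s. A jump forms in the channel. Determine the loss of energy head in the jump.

Fr₁ = V₁/√(g·y₁) = 16.7/√(32.2×1.51) = 2.39.
From the momentum equation for a rectangular channel, y₂/y₁ = ½[√(1 + 8Fr₁²) − 1] = ½[√46.89 − 1] = 2.92.
y₂ = 2.92 × 1.51 = 4.41 ft.
q = V₁·y₁ = 16.7 × 1.51 = 25.2 ft²/s. V₂ = q/y₂ = 25.2/4.41 = 5.71 ft/s. E₁ = y₁ + V₁²/2g = 5.84 ft; E₂ = y₂ + V₂²/2g = 4.92 ft. ΔE = E₁ − E₂ = 0.919 ft.

ΔE = 0.919 ft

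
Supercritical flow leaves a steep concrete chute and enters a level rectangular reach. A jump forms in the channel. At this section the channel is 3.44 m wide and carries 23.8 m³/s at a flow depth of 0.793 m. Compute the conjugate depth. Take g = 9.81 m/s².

y₂ = 3.13 m

q = Q/b = 23.8/3.44 = 6.92 m²/s; V₁ = q/y₁ = 8.72 m/s. Fr₁ = V₁/√(g·y₁) = 3.13.
Bélanger equation: y₂/y₁ = ½[√(1 + 8Fr₁²) − 1] = ½[√79.28 − 1] = 3.95.
y₂ = 3.95 × 0.793 = 3.13 m.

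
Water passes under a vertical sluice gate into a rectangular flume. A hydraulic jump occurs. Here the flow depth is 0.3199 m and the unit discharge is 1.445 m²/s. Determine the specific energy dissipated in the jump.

V₁ = q/y₁ = 1.445/0.3199 = 4.517 m/s. Fr₁ = V₁/√(g·y₁) = 4.517/√(9.81×0.3199) = 2.550.
By Bélanger, y₂/y₁ = ½[√(1 + 8Fr₁²) − 1] = ½[√53.013 − 1] = 3.141.
y₂ = 3.141 × 0.3199 = 1.005 m.
V₂ = q/y₂ = 1.445/1.005 = 1.438 m/s. E₁ = y₁ + V₁²/2g = 1.360 m; E₂ = y₂ + V₂²/2g = 1.110 m. ΔE = E₁ − E₂ = 0.2498 m.

ΔE = 0.2498 m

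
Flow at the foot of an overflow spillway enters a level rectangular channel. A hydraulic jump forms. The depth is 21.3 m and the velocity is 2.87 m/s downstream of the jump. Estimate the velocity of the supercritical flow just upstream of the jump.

Fr₂ = V₂/√(g·y₂) = 2.87/√(9.81×21.3) = 0.199.
Since the conjugate-depth ratio holds either way, y₁/y₂ = ½[√(1 + 8Fr₂²) − 1] = ½[√1.315 − 1] = 0.0734.
y₁ = 0.0734 × 21.3 = 1.56 m.
V₁ = q/y₁ = 61.1/1.56 = 39.1 m/s.

V₁ = 39.1 m/s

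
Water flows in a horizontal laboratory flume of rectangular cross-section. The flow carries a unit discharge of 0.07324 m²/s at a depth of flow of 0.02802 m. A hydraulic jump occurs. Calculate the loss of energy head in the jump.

ΔE = 0.1841 m

V₁ = q/y₁ = 0.07324/0.02802 = 2.614 m/s. Fr₁ = V₁/√(g·y₁) = 2.614/√(9.81×0.02802) = 4.986.
Conjugate-depth relation: y₂/y₁ = ½[√(1 + 8Fr₁²) − 1] = ½[√199.84 − 1] = 6.568.
y₂ = 6.568 × 0.02802 = 0.1840 m.
Head loss: ΔE = (y₂ − y₁)³/(4y₁y₂) = (0.1840 − 0.02802)³/(4×0.02802×0.1840) = 0.003798/0.02063 = 0.1841 m.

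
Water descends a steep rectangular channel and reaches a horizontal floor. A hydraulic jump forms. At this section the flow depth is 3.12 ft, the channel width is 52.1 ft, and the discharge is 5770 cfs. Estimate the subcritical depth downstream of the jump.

q = Q/b = 5770/52.1 = 111 ft²/s; V₁ = q/y₁ = 35.5 ft/s. Fr₁ = V₁/√(g·y₁) = 3.54.
Bélanger equation: y₂/y₁ = ½[√(1 + 8Fr₁²) − 1] = ½[√101.3 − 1] = 4.53.
y₂ = 4.53 × 3.12 = 14.1 ft.

y₂ = 14.1 ft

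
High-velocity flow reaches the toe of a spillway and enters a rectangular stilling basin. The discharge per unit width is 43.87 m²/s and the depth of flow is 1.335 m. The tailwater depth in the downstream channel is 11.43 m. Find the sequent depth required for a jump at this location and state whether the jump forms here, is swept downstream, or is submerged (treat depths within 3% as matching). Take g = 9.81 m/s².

y₂ = 16.49 m; the jump is swept downstream

V₁ = q/y₁ = 43.87/1.335 = 32.86 m/s. Fr₁ = V₁/√(g·y₁) = 32.86/√(9.81×1.335) = 9.081.
Sequent-depth ratio: y₂/y₁ = ½[√(1 + 8Fr₁²) − 1] = ½[√660.65 − 1] = 12.35.
y₂ = 12.35 × 1.335 = 16.49 m.
Tailwater y_tw = 11.43 m: y_tw < y₂, so the jump is swept downstream.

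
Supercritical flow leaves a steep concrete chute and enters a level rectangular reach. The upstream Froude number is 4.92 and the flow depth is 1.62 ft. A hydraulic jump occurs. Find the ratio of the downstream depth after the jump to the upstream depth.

y₂/y₁ = 6.48

Fr₁ = 4.92 (given).
Bélanger equation: y₂/y₁ = ½[√(1 + 8Fr₁²) − 1] = ½[√194.7 − 1] = 6.48.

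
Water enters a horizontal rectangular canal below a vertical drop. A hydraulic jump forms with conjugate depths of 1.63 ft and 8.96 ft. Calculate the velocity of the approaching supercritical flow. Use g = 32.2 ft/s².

For a rectangular channel the momentum equation gives q² = ½·g·y₁·y₂·(y₁ + y₂) = ½×32.2×1.63×8.96×10.6 = 2490.
q = √2490 = 49.9 ft²/s.
V₁ = q/y₁ = 49.9/1.63 = 30.6 ft/s.

V₁ = 30.6 ft/s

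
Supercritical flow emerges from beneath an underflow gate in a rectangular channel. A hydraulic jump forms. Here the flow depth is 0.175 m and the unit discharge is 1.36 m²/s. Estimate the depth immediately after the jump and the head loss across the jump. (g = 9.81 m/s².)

y₂ = 1.38 m; ΔE = 1.82 m

V₁ = q/y₁ = 1.36/0.175 = 7.77 m/s. Fr₁ = V₁/√(g·y₁) = 7.77/√(9.81×0.175) = 5.93.
By Bélanger, y₂/y₁ = ½[√(1 + 8Fr₁²) − 1] = ½[√282.4 − 1] = 7.90.
y₂ = 7.90 × 0.175 = 1.38 m.
V₂ = q/y₂ = 1.36/1.38 = 0.983 m/s. E₁ = y₁ + V₁²/2g = 3.25 m; E₂ = y₂ + V₂²/2g = 1.43 m. ΔE = E₁ − E₂ = 1.82 m.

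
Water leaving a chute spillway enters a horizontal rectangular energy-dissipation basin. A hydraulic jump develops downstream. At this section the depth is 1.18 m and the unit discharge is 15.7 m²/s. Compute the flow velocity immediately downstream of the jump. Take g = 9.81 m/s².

V₁ = q/y₁ = 15.7/1.18 = 13.3 m/s. Fr₁ = V₁/√(g·y₁) = 13.3/√(9.81×1.18) = 3.91.
Bélanger equation: y₂/y₁ = ½[√(1 + 8Fr₁²) − 1] = ½[√123.3 − 1] = 5.05.
y₂ = 5.05 × 1.18 = 5.96 m.
V₂ = q/y₂ = 15.7/5.96 = 2.63 m/s.

V₂ = 2.63 m/s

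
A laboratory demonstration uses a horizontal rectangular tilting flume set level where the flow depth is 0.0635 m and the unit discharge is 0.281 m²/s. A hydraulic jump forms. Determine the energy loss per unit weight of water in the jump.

V₁ = q/y₁ = 0.281/0.0635 = 4.43 m/s. Fr₁ = V₁/√(g·y₁) = 4.43/√(9.81×0.0635) = 5.61.
Conjugate-depth relation: y₂/y₁ = ½[√(1 + 8Fr₁²) − 1] = ½[√252.5 − 1] = 7.44.
y₂ = 7.44 × 0.0635 = 0.473 m.
V₂ = q/y₂ = 0.281/0.473 = 0.594 m/s. E₁ = y₁ + V₁²/2g = 1.06 m; E₂ = y₂ + V₂²/2g = 0.491 m. ΔE = E₁ − E₂ = 0.571 m.

ΔE = 0.571 m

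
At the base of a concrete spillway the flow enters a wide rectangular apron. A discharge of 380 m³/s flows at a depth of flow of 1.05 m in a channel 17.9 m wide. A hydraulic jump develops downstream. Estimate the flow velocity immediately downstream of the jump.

V₂ = 2.40 m/s

q = Q/b = 380/17.9 = 21.2 m²/s; V₁ = q/y₁ = 20.2 m/s. Fr₁ = V₁/√(g·y₁) = 6.30.
By Bélanger, y₂/y₁ = ½[√(1 + 8Fr₁²) − 1] = ½[√318.5 − 1] = 8.42.
y₂ = 8.42 × 1.05 = 8.84 m.
V₂ = q/y₂ = 21.2/8.84 = 2.40 m/s.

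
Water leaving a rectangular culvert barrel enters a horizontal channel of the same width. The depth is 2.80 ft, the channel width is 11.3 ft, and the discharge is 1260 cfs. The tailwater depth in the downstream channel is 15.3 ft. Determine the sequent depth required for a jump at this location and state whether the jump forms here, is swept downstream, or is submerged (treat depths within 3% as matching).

q = Q/b = 1260/11.3 = 112 ft²/s; V₁ = q/y₁ = 39.8 ft/s. Fr₁ = V₁/√(g·y₁) = 4.19.
Conjugate-depth relation: y₂/y₁ = ½[√(1 + 8Fr₁²) − 1] = ½[√141.7 − 1] = 5.45.
y₂ = 5.45 × 2.80 = 15.3 ft.
Tailwater y_tw = 15.3 ft: y_tw ≈ y₂, so the jump forms here.

y₂ = 15.3 ft; the jump forms here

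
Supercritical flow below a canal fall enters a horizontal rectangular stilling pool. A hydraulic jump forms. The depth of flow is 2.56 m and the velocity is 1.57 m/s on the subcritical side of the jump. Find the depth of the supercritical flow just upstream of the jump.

y₁ = 0.430 m

Fr₂ = V₂/√(g·y₂) = 1.57/√(9.81×2.56) = 0.313.
Since the conjugate-depth ratio holds either way, y₁/y₂ = ½[√(1 + 8Fr₂²) − 1] = ½[√1.785 − 1] = 0.168.
y₁ = 0.168 × 2.56 = 0.430 m.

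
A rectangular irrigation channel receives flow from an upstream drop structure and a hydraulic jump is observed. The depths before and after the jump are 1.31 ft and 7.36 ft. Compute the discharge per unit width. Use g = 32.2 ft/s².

For a rectangular channel the momentum equation gives q² = ½·g·y₁·y₂·(y₁ + y₂) = ½×32.2×1.31×7.36×8.67 = 1346.
q = √1346 = 36.7 ft²/s.

q = 36.7 ft²/s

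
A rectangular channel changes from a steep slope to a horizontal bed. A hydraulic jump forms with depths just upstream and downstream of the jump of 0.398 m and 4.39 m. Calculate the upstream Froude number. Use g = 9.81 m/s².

Fr₁ = 8.15

For a rectangular channel the momentum equation gives q² = ½·g·y₁·y₂·(y₁ + y₂) = ½×9.81×0.398×4.39×4.79 = 41.0.
q = √41.0 = 6.41 m²/s.
V₁ = q/y₁ = 16.1 m/s; Fr₁ = V₁/√(g·y₁) = 8.15.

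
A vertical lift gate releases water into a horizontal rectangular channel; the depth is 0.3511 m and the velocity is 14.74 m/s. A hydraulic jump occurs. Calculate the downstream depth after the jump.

y₂ = 3.772 m

Fr₁ = V₁/√(g·y₁) = 14.74/√(9.81×0.3511) = 7.942.
From the momentum equation for a rectangular channel, y₂/y₁ = ½[√(1 + 8Fr₁²) − 1] = ½[√505.64 − 1] = 10.74.
y₂ = 10.74 × 0.3511 = 3.772 m.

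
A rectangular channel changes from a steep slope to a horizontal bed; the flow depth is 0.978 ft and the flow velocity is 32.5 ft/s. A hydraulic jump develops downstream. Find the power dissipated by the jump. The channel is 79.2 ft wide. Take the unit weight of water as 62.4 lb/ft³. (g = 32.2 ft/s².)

Fr₁ = V₁/√(g·y₁) = 32.5/√(32.2×0.978) = 5.79.
Sequent-depth ratio: y₂/y₁ = ½[√(1 + 8Fr₁²) − 1] = ½[√269.3 − 1] = 7.71.
y₂ = 7.71 × 0.978 = 7.54 ft.
q = V₁·y₁ = 32.5 × 0.978 = 31.8 ft²/s. V₂ = q/y₂ = 31.8/7.54 = 4.22 ft/s. E₁ = y₁ + V₁²/2g = 17.4 ft; E₂ = y₂ + V₂²/2g = 7.81 ft. ΔE = E₁ − E₂ = 9.57 ft.
Q = q·b = 31.8 × 79.2 = 2517 cfs. P = γ·Q·ΔE/550 = 62.4 × 2517 × 9.57 / 550 = 2732 hp.

P = 2732 hp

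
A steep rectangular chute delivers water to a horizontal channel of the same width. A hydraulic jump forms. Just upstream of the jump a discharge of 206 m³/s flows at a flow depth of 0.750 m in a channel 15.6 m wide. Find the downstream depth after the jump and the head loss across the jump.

y₂ = 6.52 m; ΔE = 9.82 m

q = Q/b = 206/15.6 = 13.2 m²/s; V₁ = q/y₁ = 17.6 m/s. Fr₁ = V₁/√(g·y₁) = 6.49.
From the momentum equation for a rectangular channel, y₂/y₁ = ½[√(1 + 8Fr₁²) − 1] = ½[√338.1 − 1] = 8.69.
y₂ = 8.69 × 0.750 = 6.52 m.
Head loss: ΔE = (y₂ − y₁)³/(4y₁y₂) = (6.52 − 0.750)³/(4×0.750×6.52) = 192/19.6 = 9.82 m.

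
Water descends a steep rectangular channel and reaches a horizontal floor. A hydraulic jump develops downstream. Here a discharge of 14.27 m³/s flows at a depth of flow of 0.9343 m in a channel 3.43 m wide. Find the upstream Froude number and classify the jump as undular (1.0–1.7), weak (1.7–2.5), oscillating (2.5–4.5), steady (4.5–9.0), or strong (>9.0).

Fr₁ = 1.471; undular jump

q = Q/b = 14.27/3.43 = 4.160 m²/s; V₁ = q/y₁ = 4.453 m/s. Fr₁ = V₁/√(g·y₁) = 1.471.
Fr₁ = 1.471 lies in the undular range.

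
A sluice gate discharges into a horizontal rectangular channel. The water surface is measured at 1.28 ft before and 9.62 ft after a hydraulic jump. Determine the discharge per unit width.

For a rectangular channel the momentum equation gives q² = ½·g·y₁·y₂·(y₁ + y₂) = ½×32.2×1.28×9.62×10.9 = 2161.
q = √2161 = 46.5 ft²/s.

q = 46.5 ft²/s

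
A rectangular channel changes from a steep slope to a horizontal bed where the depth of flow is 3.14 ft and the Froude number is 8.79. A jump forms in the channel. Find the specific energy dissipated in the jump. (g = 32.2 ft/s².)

ΔE = 86.1 ft

Fr₁ = 8.79 (given).
Sequent-depth ratio: y₂/y₁ = ½[√(1 + 8Fr₁²) − 1] = ½[√619.1 − 1] = 11.9.
y₂ = 11.9 × 3.14 = 37.5 ft.
Head loss: ΔE = (y₂ − y₁)³/(4y₁y₂) = (37.5 − 3.14)³/(4×3.14×37.5) = 40547/471 = 86.1 ft.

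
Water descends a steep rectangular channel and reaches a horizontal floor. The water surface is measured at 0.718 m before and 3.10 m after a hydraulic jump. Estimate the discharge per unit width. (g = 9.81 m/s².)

For a rectangular channel the momentum equation gives q² = ½·g·y₁·y₂·(y₁ + y₂) = ½×9.81×0.718×3.10×3.82 = 41.7.
q = √41.7 = 6.46 m²/s.

q = 6.46 m²/s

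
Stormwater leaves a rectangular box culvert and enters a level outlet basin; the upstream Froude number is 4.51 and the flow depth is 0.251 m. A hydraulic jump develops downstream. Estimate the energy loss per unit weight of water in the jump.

ΔE = 1.25 m

Fr₁ = 4.51 (given).
By Bélanger, y₂/y₁ = ½[√(1 + 8Fr₁²) − 1] = ½[√163.7 − 1] = 5.90.
y₂ = 5.90 × 0.251 = 1.48 m.
V₁ = Fr₁·√(g·y₁) = 4.51×√(9.81×0.251) = 7.08 m/s; q = V₁·y₁ = 1.78 m²/s. V₂ = q/y₂ = 1.78/1.48 = 1.20 m/s. E₁ = y₁ + V₁²/2g = 2.80 m; E₂ = y₂ + V₂²/2g = 1.55 m. ΔE = E₁ − E₂ = 1.25 m.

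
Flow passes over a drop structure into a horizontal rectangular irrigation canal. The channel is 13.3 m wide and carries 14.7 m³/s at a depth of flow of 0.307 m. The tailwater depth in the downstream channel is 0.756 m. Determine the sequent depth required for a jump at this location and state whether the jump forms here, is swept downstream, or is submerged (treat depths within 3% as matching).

q = Q/b = 14.7/13.3 = 1.11 m²/s; V₁ = q/y₁ = 3.60 m/s. Fr₁ = V₁/√(g·y₁) = 2.07.
Sequent-depth ratio: y₂/y₁ = ½[√(1 + 8Fr₁²) − 1] = ½[√35.43 − 1] = 2.48.
y₂ = 2.48 × 0.307 = 0.760 m.
Tailwater y_tw = 0.756 m: y_tw ≈ y₂, so the jump forms here.

y₂ = 0.760 m; the jump forms here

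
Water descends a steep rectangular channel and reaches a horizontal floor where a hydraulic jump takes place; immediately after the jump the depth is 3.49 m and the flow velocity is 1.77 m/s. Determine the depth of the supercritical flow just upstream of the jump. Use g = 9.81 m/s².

y₁ = 0.552 m

Fr₂ = V₂/√(g·y₂) = 1.77/√(9.81×3.49) = 0.303.
The Bélanger relation is symmetric: y₁/y₂ = ½[√(1 + 8Fr₂²) − 1] = ½[√1.732 − 1] = 0.158.
y₁ = 0.158 × 3.49 = 0.552 m.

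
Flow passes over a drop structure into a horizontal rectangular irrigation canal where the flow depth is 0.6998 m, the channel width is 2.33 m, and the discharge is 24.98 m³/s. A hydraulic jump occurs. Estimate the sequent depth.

y₂ = 5.447 m

q = Q/b = 24.98/2.33 = 10.72 m²/s; V₁ = q/y₁ = 15.32 m/s. Fr₁ = V₁/√(g·y₁) = 5.847.
By Bélanger, y₂/y₁ = ½[√(1 + 8Fr₁²) − 1] = ½[√274.51 − 1] = 7.784.
y₂ = 7.784 × 0.6998 = 5.447 m.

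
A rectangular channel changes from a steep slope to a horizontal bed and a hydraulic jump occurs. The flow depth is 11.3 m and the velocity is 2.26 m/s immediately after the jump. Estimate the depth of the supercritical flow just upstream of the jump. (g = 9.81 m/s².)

Fr₂ = V₂/√(g·y₂) = 2.26/√(9.81×11.3) = 0.215.
Applying the sequent-depth relation in reverse, y₁/y₂ = ½[√(1 + 8Fr₂²) − 1] = ½[√1.369 − 1] = 0.0849.
y₁ = 0.0849 × 11.3 = 0.960 m.

y₁ = 0.960 m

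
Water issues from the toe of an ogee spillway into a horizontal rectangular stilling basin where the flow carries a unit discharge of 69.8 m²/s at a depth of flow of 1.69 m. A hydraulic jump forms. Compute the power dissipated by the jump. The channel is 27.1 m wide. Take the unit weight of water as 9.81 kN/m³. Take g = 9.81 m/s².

V₁ = q/y₁ = 69.8/1.69 = 41.3 m/s. Fr₁ = V₁/√(g·y₁) = 41.3/√(9.81×1.69) = 10.1.
Bélanger equation: y₂/y₁ = ½[√(1 + 8Fr₁²) − 1] = ½[√824.1 − 1] = 13.9.
y₂ = 13.9 × 1.69 = 23.4 m.
V₂ = q/y₂ = 69.8/23.4 = 2.98 m/s. E₁ = y₁ + V₁²/2g = 88.6 m; E₂ = y₂ + V₂²/2g = 23.9 m. ΔE = E₁ − E₂ = 64.8 m.
Q = q·b = 69.8 × 27.1 = 1892 m³/s. P = γ·Q·ΔE = 9.81 × 1892 × 64.8 = 1201855 kW.

P = 1201855 kW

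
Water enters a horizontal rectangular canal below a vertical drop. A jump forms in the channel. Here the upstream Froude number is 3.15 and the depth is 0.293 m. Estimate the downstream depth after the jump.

y₂ = 1.17 m

Fr₁ = 3.15 (given).
By Bélanger, y₂/y₁ = ½[√(1 + 8Fr₁²) − 1] = ½[√80.38 − 1] = 3.98.
y₂ = 3.98 × 0.293 = 1.17 m.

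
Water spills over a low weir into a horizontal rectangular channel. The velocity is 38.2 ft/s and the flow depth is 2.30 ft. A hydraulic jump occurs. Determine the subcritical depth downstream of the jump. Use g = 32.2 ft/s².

y₂ = 13.3 ft

Fr₁ = V₁/√(g·y₁) = 38.2/√(32.2×2.30) = 4.44.
From the momentum equation for a rectangular channel, y₂/y₁ = ½[√(1 + 8Fr₁²) − 1] = ½[√158.6 − 1] = 5.80.
y₂ = 5.80 × 2.30 = 13.3 ft.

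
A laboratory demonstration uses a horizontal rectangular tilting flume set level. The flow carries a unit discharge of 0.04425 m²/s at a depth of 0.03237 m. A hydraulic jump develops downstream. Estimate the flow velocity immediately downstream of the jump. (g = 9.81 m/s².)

V₁ = q/y₁ = 0.04425/0.03237 = 1.367 m/s. Fr₁ = V₁/√(g·y₁) = 1.367/√(9.81×0.03237) = 2.426.
Conjugate-depth relation: y₂/y₁ = ½[√(1 + 8Fr₁²) − 1] = ½[√48.078 − 1] = 2.967.
y₂ = 2.967 × 0.03237 = 0.09604 m.
V₂ = q/y₂ = 0.04425/0.09604 = 0.4607 m/s.

V₂ = 0.4607 m/s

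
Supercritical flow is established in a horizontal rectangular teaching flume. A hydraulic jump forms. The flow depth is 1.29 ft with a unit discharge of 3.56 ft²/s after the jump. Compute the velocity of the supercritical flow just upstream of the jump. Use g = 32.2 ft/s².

V₂ = q/y₂ = 3.56/1.29 = 2.76 ft/s; Fr₂ = V₂/√(g·y₂) = 0.428.
The Bélanger relation is symmetric: y₁/y₂ = ½[√(1 + 8Fr₂²) − 1] = ½[√2.467 − 1] = 0.285.
y₁ = 0.285 × 1.29 = 0.368 ft.
V₁ = q/y₁ = 3.56/0.368 = 9.67 ft/s.

V₁ = 9.67 ft/s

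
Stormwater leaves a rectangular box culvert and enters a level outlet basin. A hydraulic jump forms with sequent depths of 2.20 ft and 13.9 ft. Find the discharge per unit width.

q = 89.0 ft²/s

For a rectangular channel the momentum equation gives q² = ½·g·y₁·y₂·(y₁ + y₂) = ½×32.2×2.20×13.9×16.1 = 7927.
q = √7927 = 89.0 ft²/s.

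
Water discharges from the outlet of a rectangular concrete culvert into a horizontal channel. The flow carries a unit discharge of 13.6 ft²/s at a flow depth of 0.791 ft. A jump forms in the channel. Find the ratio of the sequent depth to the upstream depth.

V₁ = q/y₁ = 13.6/0.791 = 17.2 ft/s. Fr₁ = V₁/√(g·y₁) = 17.2/√(32.2×0.791) = 3.41.
Bélanger equation: y₂/y₁ = ½[√(1 + 8Fr₁²) − 1] = ½[√93.85 − 1] = 4.34.

y₂/y₁ = 4.34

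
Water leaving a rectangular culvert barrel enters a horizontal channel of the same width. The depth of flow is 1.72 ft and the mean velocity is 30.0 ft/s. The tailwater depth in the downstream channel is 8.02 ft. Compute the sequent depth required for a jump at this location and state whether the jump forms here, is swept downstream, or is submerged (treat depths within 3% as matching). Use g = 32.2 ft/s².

y₂ = 8.98 ft; the jump is swept downstream

Fr₁ = V₁/√(g·y₁) = 30.0/√(32.2×1.72) = 4.03.
By Bélanger, y₂/y₁ = ½[√(1 + 8Fr₁²) − 1] = ½[√131.0 − 1] = 5.22.
y₂ = 5.22 × 1.72 = 8.98 ft.
Tailwater y_tw = 8.02 ft: y_tw < y₂, so the jump is swept downstream.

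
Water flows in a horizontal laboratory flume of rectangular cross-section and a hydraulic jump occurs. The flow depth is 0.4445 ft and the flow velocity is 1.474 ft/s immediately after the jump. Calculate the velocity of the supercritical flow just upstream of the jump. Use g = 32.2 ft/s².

Fr₂ = V₂/√(g·y₂) = 1.474/√(32.2×0.4445) = 0.3896.
Applying the sequent-depth relation in reverse, y₁/y₂ = ½[√(1 + 8Fr₂²) − 1] = ½[√2.2144 − 1] = 0.2440.
y₁ = 0.2440 × 0.4445 = 0.1085 ft.
V₁ = q/y₁ = 0.6552/0.1085 = 6.040 ft/s.

V₁ = 6.040 ft/s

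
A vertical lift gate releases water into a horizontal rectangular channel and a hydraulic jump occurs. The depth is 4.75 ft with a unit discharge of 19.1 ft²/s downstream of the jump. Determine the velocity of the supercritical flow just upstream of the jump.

V₁ = 22.4 ft/s

V₂ = q/y₂ = 19.1/4.75 = 4.02 ft/s; Fr₂ = V₂/√(g·y₂) = 0.325.
The Bélanger relation is symmetric: y₁/y₂ = ½[√(1 + 8Fr₂²) − 1] = ½[√1.846 − 1] = 0.179.
y₁ = 0.179 × 4.75 = 0.852 ft.
V₁ = q/y₁ = 19.1/0.852 = 22.4 ft/s.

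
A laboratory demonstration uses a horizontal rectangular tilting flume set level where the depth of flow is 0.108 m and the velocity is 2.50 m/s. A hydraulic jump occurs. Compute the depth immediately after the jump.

Fr₁ = V₁/√(g·y₁) = 2.50/√(9.81×0.108) = 2.43.
From the momentum equation for a rectangular channel, y₂/y₁ = ½[√(1 + 8Fr₁²) − 1] = ½[√48.19 − 1] = 2.97.
y₂ = 2.97 × 0.108 = 0.321 m.

y₂ = 0.321 m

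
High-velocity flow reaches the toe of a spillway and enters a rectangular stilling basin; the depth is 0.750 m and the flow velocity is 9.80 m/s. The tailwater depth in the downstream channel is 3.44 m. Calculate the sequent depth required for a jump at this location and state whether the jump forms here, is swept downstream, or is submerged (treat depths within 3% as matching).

Fr₁ = V₁/√(g·y₁) = 9.80/√(9.81×0.750) = 3.61.
From the momentum equation for a rectangular channel, y₂/y₁ = ½[√(1 + 8Fr₁²) − 1] = ½[√105.4 − 1] = 4.63.
y₂ = 4.63 × 0.750 = 3.48 m.
Tailwater y_tw = 3.44 m: y_tw ≈ y₂, so the jump forms here.

y₂ = 3.48 m; the jump forms here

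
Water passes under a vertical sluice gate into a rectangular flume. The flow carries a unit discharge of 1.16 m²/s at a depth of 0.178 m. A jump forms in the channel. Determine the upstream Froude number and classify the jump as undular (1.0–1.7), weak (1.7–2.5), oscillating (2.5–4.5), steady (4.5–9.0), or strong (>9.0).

Fr₁ = 4.93; steady jump

V₁ = q/y₁ = 1.16/0.178 = 6.52 m/s. Fr₁ = V₁/√(g·y₁) = 6.52/√(9.81×0.178) = 4.93.
Fr₁ = 4.93 lies in the steady range.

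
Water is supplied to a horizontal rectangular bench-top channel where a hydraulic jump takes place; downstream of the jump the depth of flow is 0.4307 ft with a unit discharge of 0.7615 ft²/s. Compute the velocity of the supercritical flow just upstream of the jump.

V₁ = 5.244 ft/s

V₂ = q/y₂ = 0.7615/0.4307 = 1.768 ft/s; Fr₂ = V₂/√(g·y₂) = 0.4748.
Applying the sequent-depth relation in reverse, y₁/y₂ = ½[√(1 + 8Fr₂²) − 1] = ½[√2.8032 − 1] = 0.3371.
y₁ = 0.3371 × 0.4307 = 0.1452 ft.
V₁ = q/y₁ = 0.7615/0.1452 = 5.244 ft/s.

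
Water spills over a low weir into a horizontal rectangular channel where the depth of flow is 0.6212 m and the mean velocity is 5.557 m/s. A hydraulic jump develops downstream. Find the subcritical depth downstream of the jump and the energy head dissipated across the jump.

Fr₁ = V₁/√(g·y₁) = 5.557/√(9.81×0.6212) = 2.251.
Sequent-depth ratio: y₂/y₁ = ½[√(1 + 8Fr₁²) − 1] = ½[√41.539 − 1] = 2.723.
y₂ = 2.723 × 0.6212 = 1.691 m.
q = V₁·y₁ = 5.557 × 0.6212 = 3.452 m²/s. V₂ = q/y₂ = 3.452/1.691 = 2.041 m/s. E₁ = y₁ + V₁²/2g = 2.195 m; E₂ = y₂ + V₂²/2g = 1.904 m. ΔE = E₁ − E₂ = 0.2915 m.

y₂ = 1.691 m; ΔE = 0.2915 m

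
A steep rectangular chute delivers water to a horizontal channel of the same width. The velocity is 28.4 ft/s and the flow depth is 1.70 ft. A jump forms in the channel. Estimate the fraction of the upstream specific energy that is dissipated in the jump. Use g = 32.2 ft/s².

ΔE/E₁ = 0.372 (37.2%)

Fr₁ = V₁/√(g·y₁) = 28.4/√(32.2×1.70) = 3.84.
Bélanger equation: y₂/y₁ = ½[√(1 + 8Fr₁²) − 1] = ½[√118.9 − 1] = 4.95.
y₂ = 4.95 × 1.70 = 8.42 ft.
E₁ = y₁ + V₁²/2g = 14.2 ft. ΔE = (y₂ − y₁)³/(4y₁y₂) = 5.30 ft. ΔE/E₁ = 5.30/14.2 = 0.372.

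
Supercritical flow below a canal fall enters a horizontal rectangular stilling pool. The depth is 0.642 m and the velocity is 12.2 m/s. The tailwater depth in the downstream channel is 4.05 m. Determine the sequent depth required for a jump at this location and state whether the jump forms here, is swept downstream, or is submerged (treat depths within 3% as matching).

Fr₁ = V₁/√(g·y₁) = 12.2/√(9.81×0.642) = 4.86.
Bélanger equation: y₂/y₁ = ½[√(1 + 8Fr₁²) − 1] = ½[√190.1 − 1] = 6.39.
y₂ = 6.39 × 0.642 = 4.10 m.
Tailwater y_tw = 4.05 m: y_tw ≈ y₂, so the jump forms here.

y₂ = 4.10 m; the jump forms here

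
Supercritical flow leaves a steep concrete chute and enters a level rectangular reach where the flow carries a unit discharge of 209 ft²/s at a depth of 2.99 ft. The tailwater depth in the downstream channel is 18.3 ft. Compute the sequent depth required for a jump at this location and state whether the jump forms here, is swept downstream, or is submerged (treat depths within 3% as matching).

V₁ = q/y₁ = 209/2.99 = 69.9 ft/s. Fr₁ = V₁/√(g·y₁) = 69.9/√(32.2×2.99) = 7.12.
From the momentum equation for a rectangular channel, y₂/y₁ = ½[√(1 + 8Fr₁²) − 1] = ½[√407.0 − 1] = 9.59.
y₂ = 9.59 × 2.99 = 28.7 ft.
Tailwater y_tw = 18.3 ft: y_tw < y₂, so the jump is swept downstream.

y₂ = 28.7 ft; the jump is swept downstream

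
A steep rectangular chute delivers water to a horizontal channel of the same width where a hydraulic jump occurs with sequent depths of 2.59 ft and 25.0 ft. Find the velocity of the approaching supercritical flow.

V₁ = 65.5 ft/s

For a rectangular channel the momentum equation gives q² = ½·g·y₁·y₂·(y₁ + y₂) = ½×32.2×2.59×25.0×27.6 = 28762.
q = √28762 = 170 ft²/s.
V₁ = q/y₁ = 170/2.59 = 65.5 ft/s.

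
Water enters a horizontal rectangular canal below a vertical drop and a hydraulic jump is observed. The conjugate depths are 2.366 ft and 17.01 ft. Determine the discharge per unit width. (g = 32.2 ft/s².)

For a rectangular channel the momentum equation gives q² = ½·g·y₁·y₂·(y₁ + y₂) = ½×32.2×2.366×17.01×19.38 = 12555.
q = √12555 = 112.0 ft²/s.

q = 112.0 ft²/s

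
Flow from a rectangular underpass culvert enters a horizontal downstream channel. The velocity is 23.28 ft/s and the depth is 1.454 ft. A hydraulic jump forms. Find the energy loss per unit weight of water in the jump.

ΔE = 3.115 ft

Fr₁ = V₁/√(g·y₁) = 23.28/√(32.2×1.454) = 3.402.
From the momentum equation for a rectangular channel, y₂/y₁ = ½[√(1 + 8Fr₁²) − 1] = ½[√93.605 − 1] = 4.337.
y₂ = 4.337 × 1.454 = 6.307 ft.
Head loss: ΔE = (y₂ − y₁)³/(4y₁y₂) = (6.307 − 1.454)³/(4×1.454×6.307) = 114.3/36.68 = 3.115 ft.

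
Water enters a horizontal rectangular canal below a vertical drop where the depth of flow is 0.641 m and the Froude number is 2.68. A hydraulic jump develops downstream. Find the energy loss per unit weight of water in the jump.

Fr₁ = 2.68 (given).
Sequent-depth ratio: y₂/y₁ = ½[√(1 + 8Fr₁²) − 1] = ½[√58.46 − 1] = 3.32.
y₂ = 3.32 × 0.641 = 2.13 m.
Head loss: ΔE = (y₂ − y₁)³/(4y₁y₂) = (2.13 − 0.641)³/(4×0.641×2.13) = 3.30/5.46 = 0.604 m.

ΔE = 0.604 m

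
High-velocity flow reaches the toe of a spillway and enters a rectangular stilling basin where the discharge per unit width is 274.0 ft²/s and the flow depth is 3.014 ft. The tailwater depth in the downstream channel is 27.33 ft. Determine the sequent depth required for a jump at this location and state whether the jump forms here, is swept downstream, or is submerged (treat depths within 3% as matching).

V₁ = q/y₁ = 274.0/3.014 = 90.91 ft/s. Fr₁ = V₁/√(g·y₁) = 90.91/√(32.2×3.014) = 9.228.
From the momentum equation for a rectangular channel, y₂/y₁ = ½[√(1 + 8Fr₁²) − 1] = ½[√682.25 − 1] = 12.56.
y₂ = 12.56 × 3.014 = 37.86 ft.
Tailwater y_tw = 27.33 ft: y_tw < y₂, so the jump is swept downstream.

y₂ = 37.86 ft; the jump is swept downstream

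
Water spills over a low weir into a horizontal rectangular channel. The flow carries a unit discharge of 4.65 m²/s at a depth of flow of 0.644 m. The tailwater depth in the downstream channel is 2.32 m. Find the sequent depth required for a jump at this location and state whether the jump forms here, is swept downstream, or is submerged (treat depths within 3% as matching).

V₁ = q/y₁ = 4.65/0.644 = 7.22 m/s. Fr₁ = V₁/√(g·y₁) = 7.22/√(9.81×0.644) = 2.87.
By Bélanger, y₂/y₁ = ½[√(1 + 8Fr₁²) − 1] = ½[√67.02 − 1] = 3.59.
y₂ = 3.59 × 0.644 = 2.31 m.
Tailwater y_tw = 2.32 m: y_tw ≈ y₂, so the jump forms here.

y₂ = 2.31 m; the jump forms here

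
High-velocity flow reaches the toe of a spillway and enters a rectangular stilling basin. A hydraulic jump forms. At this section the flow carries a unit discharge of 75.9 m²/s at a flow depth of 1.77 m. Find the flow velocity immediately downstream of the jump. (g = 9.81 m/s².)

V₁ = q/y₁ = 75.9/1.77 = 42.9 m/s. Fr₁ = V₁/√(g·y₁) = 42.9/√(9.81×1.77) = 10.3.
From the momentum equation for a rectangular channel, y₂/y₁ = ½[√(1 + 8Fr₁²) − 1] = ½[√848.2 − 1] = 14.1.
y₂ = 14.1 × 1.77 = 24.9 m.
V₂ = q/y₂ = 75.9/24.9 = 3.05 m/s.

V₂ = 3.05 m/s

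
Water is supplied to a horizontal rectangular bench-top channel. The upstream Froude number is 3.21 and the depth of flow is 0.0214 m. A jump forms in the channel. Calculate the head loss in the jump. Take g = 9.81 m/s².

ΔE = 0.0380 m

Fr₁ = 3.21 (given).
Conjugate-depth relation: y₂/y₁ = ½[√(1 + 8Fr₁²) − 1] = ½[√83.43 − 1] = 4.07.
y₂ = 4.07 × 0.0214 = 0.0870 m.
V₁ = Fr₁·√(g·y₁) = 3.21×√(9.81×0.0214) = 1.47 m/s; q = V₁·y₁ = 0.0315 m²/s. V₂ = q/y₂ = 0.0315/0.0870 = 0.362 m/s. E₁ = y₁ + V₁²/2g = 0.132 m; E₂ = y₂ + V₂²/2g = 0.0937 m. ΔE = E₁ − E₂ = 0.0380 m.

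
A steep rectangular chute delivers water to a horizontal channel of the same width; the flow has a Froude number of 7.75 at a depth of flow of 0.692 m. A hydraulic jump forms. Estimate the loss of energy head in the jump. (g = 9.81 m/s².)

ΔE = 14.0 m

Fr₁ = 7.75 (given).
Conjugate-depth relation: y₂/y₁ = ½[√(1 + 8Fr₁²) − 1] = ½[√481.5 − 1] = 10.5.
y₂ = 10.5 × 0.692 = 7.25 m.
Head loss: ΔE = (y₂ − y₁)³/(4y₁y₂) = (7.25 − 0.692)³/(4×0.692×7.25) = 282/20.1 = 14.0 m.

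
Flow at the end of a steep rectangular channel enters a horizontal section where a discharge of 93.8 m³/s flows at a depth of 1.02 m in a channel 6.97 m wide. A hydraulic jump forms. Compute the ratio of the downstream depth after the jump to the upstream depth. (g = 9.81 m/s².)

q = Q/b = 93.8/6.97 = 13.5 m²/s; V₁ = q/y₁ = 13.2 m/s. Fr₁ = V₁/√(g·y₁) = 4.17.
Conjugate-depth relation: y₂/y₁ = ½[√(1 + 8Fr₁²) − 1] = ½[√140.2 − 1] = 5.42.

y₂/y₁ = 5.42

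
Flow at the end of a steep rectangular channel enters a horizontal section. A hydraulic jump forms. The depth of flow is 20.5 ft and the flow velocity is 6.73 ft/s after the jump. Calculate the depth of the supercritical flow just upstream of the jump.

Fr₂ = V₂/√(g·y₂) = 6.73/√(32.2×20.5) = 0.262.
Since the conjugate-depth ratio holds either way, y₁/y₂ = ½[√(1 + 8Fr₂²) − 1] = ½[√1.549 − 1] = 0.122.
y₁ = 0.122 × 20.5 = 2.51 ft.

y₁ = 2.51 ft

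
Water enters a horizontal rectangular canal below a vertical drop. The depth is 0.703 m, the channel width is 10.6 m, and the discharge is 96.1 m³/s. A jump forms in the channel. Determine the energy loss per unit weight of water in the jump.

q = Q/b = 96.1/10.6 = 9.07 m²/s; V₁ = q/y₁ = 12.9 m/s. Fr₁ = V₁/√(g·y₁) = 4.91.
Bélanger equation: y₂/y₁ = ½[√(1 + 8Fr₁²) − 1] = ½[√193.9 − 1] = 6.46.
y₂ = 6.46 × 0.703 = 4.54 m.
V₂ = q/y₂ = 9.07/4.54 = 2.00 m/s. E₁ = y₁ + V₁²/2g = 9.18 m; E₂ = y₂ + V₂²/2g = 4.75 m. ΔE = E₁ − E₂ = 4.43 m.

ΔE = 4.43 m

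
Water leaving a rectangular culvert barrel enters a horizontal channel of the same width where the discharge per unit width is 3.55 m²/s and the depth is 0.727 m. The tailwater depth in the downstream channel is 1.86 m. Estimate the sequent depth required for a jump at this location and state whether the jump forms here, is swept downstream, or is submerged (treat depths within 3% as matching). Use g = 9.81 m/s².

y₂ = 1.55 m; the jump is submerged

V₁ = q/y₁ = 3.55/0.727 = 4.88 m/s. Fr₁ = V₁/√(g·y₁) = 4.88/√(9.81×0.727) = 1.83.
Bélanger equation: y₂/y₁ = ½[√(1 + 8Fr₁²) − 1] = ½[√27.75 − 1] = 2.13.
y₂ = 2.13 × 0.727 = 1.55 m.
Tailwater y_tw = 1.86 m: y_tw > y₂, so the jump is submerged.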